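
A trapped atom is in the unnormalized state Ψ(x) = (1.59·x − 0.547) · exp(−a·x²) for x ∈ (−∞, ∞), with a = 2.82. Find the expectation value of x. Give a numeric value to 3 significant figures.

⟨x⟩ = ∫ x·|Ψ|² dx / ∫|Ψ|² dx (integrals over the domain).
Expand each integrand as polynomial × e^(−2ax²) and use ∫x^(2j)·e^(−2ax²) dx = (2j−1)!!/(4a)^j · √(π/(2a)), odd powers → 0; here √(π/(2a)) = 0.74634.
State is unnormalized: ∫|Ψ|² dx = 0.39058, and ∫Ψ*·x·Ψ dx = -0.11509, so ⟨x⟩ = -0.11509 / 0.39058.
⟨x⟩ = -0.29467.

-0.295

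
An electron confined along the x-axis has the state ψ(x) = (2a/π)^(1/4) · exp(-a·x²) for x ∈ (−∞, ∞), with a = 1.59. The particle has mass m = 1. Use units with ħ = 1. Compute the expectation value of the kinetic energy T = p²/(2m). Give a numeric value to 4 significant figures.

T = −(ħ²/2m) d²/dx², so ⟨T⟩ = −(ħ²/2m) ∫ ψ*·ψ'' dx; with m = 1.
Gaussian moments: ∫x^(2j)·e^(−2ax²) dx = (2j−1)!!/(4a)^j · √(π/(2a)), odd powers integrate to 0; here √(π/(2a)) = 0.99394. Derivatives: d/dx e^(−ax²) = −2ax·e^(−ax²), d²/dx² e^(−ax²) = (4a²x² − 2a)·e^(−ax²).
⟨T⟩ = 0.79500.

0.7950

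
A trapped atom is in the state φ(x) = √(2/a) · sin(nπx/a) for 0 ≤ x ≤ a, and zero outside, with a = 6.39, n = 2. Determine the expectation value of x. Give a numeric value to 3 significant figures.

3.20

⟨x⟩ = ∫ x·|φ|² dx (integrals over the domain).
With sin²θ = (1 − cos2θ)/2 on 0 ≤ x ≤ a: ∫sin²(nπx/a) dx = a/2, ∫x·sin²(nπx/a) dx = a²/4, ∫x²·sin²(nπx/a) dx = a³·(1/6 − 1/(4n²π²)); higher powers xᵏ the same way, integrating xᵏ·cos(2nπx/a) by parts.
⟨x⟩ = 3.1950.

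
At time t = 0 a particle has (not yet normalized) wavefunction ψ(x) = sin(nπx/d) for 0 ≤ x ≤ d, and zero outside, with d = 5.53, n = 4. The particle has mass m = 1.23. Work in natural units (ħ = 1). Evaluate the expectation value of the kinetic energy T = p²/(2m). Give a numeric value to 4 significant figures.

T = −(ħ²/2m) d²/dx², so ⟨T⟩ = −(ħ²/2m) ∫ ψ*·ψ'' dx / ∫|ψ|² dx; with m = 1.23.
d/dx sin(nπx/d) = (nπ/d)·cos(nπx/d) and d²/dx² sin(nπx/d) = −(nπ/d)²·sin(nπx/d); on 0 ≤ x ≤ d, ∫sin²(nπx/d) dx = d/2 and ∫sin(nπx/d)·cos(nπx/d) dx = 0.
State is unnormalized: ∫|ψ|² dx = 2.7650, and ∫ψ*·(−ħ²/2m · ψ'') dx = 5.8040, so ⟨T⟩ = 5.8040 / 2.7650.
⟨T⟩ = 2.0991.

2.099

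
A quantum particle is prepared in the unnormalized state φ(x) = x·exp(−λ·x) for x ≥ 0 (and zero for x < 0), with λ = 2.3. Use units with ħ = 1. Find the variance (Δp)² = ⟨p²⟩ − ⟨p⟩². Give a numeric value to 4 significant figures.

Compute ⟨p⟩ and ⟨p²⟩ separately; (Δp)² = ⟨p²⟩ − ⟨p⟩².
Differentiate x·exp(−λ·x) with the product rule; every integrand then reduces to terms xʲ·e^(−2λx) on [0, ∞), with ∫₀^∞ xʲ·e^(−2λx) dx = j!/(2λ)^(j+1).
Normalization: ∫|φ|² dx = 0.020547.
⟨p⟩ = 0.0000 and ⟨p²⟩ = 5.2900.
(Δp)² = 5.2900 − (0.0000)² = 5.2900.

5.290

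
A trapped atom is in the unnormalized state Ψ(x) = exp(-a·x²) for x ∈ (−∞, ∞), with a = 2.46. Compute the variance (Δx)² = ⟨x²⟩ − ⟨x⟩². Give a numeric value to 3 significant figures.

Compute ⟨x⟩ and ⟨x²⟩ separately, then (Δx)² = ⟨x²⟩ − ⟨x⟩².
Gaussian moments: ∫x^(2j)·e^(−2ax²) dx = (2j−1)!!/(4a)^j · √(π/(2a)), odd powers integrate to 0; here √(π/(2a)) = 0.79908.
Normalization: ∫|Ψ|² dx = 0.79908.
⟨x⟩ = 0.0000 and ⟨x²⟩ = 0.10163.
(Δx)² = 0.10163 − (0.0000)² = 0.10163.

0.102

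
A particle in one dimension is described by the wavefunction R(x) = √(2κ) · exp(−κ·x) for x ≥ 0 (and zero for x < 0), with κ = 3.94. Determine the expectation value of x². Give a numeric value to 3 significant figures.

⟨x²⟩ = ∫ x²·|R|² dx (integrals over the domain).
Every integrand reduces to terms xʲ·e^(−2κx) on [0, ∞); use ∫₀^∞ xʲ·e^(−2κx) dx = j!/(2κ)^(j+1).
⟨x²⟩ = 0.032209.

0.0322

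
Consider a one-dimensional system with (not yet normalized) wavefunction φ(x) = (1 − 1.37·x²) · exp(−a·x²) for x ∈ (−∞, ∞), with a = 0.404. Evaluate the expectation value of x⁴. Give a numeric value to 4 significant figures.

⟨x⁴⟩ = ∫ x⁴·|φ|² dx / ∫|φ|² dx (integrals over the domain).
Expand each integrand as polynomial × e^(−2ax²) and use ∫x^(2j)·e^(−2ax²) dx = (2j−1)!!/(4a)^j · √(π/(2a)), odd powers → 0; here √(π/(2a)) = 1.9718.
State is unnormalized: ∫|φ|² dx = 2.8801, and ∫φ*·x⁴·φ dx = 40.043, so ⟨x⁴⟩ = 40.043 / 2.8801.
⟨x⁴⟩ = 13.903.

13.90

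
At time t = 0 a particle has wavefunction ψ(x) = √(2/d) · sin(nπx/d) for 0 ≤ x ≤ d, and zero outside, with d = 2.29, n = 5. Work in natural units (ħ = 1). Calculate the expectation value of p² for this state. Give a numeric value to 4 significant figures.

47.05

p² ψ = −ħ² d²ψ/dx²; ⟨p²⟩ = −ħ² ∫ ψ*·ψ'' dx.
d/dx sin(nπx/d) = (nπ/d)·cos(nπx/d) and d²/dx² sin(nπx/d) = −(nπ/d)²·sin(nπx/d); on 0 ≤ x ≤ d, ∫sin²(nπx/d) dx = d/2 and ∫sin(nπx/d)·cos(nπx/d) dx = 0.
⟨p²⟩ = 47.051.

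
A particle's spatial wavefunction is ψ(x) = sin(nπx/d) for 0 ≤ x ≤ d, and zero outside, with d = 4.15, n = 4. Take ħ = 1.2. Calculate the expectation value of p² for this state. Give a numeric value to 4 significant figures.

13.20

p² ψ = −ħ² d²ψ/dx²; ⟨p²⟩ = −ħ² ∫ ψ*·ψ'' dx / ∫|ψ|² dx.
d/dx sin(nπx/d) = (nπ/d)·cos(nπx/d) and d²/dx² sin(nπx/d) = −(nπ/d)²·sin(nπx/d); on 0 ≤ x ≤ d, ∫sin²(nπx/d) dx = d/2 and ∫sin(nπx/d)·cos(nπx/d) dx = 0.
State is unnormalized: ∫|ψ|² dx = 2.0750, and ∫ψ*·(−ħ² ψ'') dx = 27.397, so ⟨p²⟩ = 27.397 / 2.0750.
⟨p²⟩ = 13.203.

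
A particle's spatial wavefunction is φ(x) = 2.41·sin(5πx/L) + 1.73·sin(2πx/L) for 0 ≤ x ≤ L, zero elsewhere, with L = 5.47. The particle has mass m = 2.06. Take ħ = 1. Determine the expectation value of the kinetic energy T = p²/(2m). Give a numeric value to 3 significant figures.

1.43

T = −(ħ²/2m) d²/dx², so ⟨T⟩ = −(ħ²/2m) ∫ φ*·φ'' dx / ∫|φ|² dx; with m = 2.06.
d²/dx² sin(jπx/L) = −(jπ/L)²·sin(jπx/L); on 0 ≤ x ≤ L, ∫sin²(jπx/L) dx = L/2 and ∫sin(jπx/L)·sin(lπx/L) dx = 0 for j ≠ l, so only diagonal terms survive in ∫|φ|² and ∫φ·φ″; ∫φ·φ′ dx = [φ²/2] between the walls = 0.
State is unnormalized: ∫|φ|² dx = 24.071, and ∫φ*·(−ħ²/2m · φ'') dx = 34.416, so ⟨T⟩ = 34.416 / 24.071.
⟨T⟩ = 1.4298.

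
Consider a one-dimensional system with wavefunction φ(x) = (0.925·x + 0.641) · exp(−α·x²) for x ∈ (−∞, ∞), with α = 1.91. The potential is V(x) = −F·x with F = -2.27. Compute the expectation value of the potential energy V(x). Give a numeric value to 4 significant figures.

0.6739

⟨V⟩ = ∫ V(x)·|φ|² dx / ∫|φ|² dx.
Expand each integrand as polynomial × e^(−2αx²) and use ∫x^(2j)·e^(−2αx²) dx = (2j−1)!!/(4α)^j · √(π/(2α)), odd powers → 0; here √(π/(2α)) = 0.90687.
State is unnormalized: ∫|φ|² dx = 0.47418, and ∫φ*·V(x)·φ dx = 0.31953, so ⟨V⟩ = 0.31953 / 0.47418.
⟨V⟩ = 0.67385.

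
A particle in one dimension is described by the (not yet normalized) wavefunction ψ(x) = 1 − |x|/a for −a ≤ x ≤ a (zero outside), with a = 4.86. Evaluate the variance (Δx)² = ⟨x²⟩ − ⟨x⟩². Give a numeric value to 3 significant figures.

2.36

Compute ⟨x⟩ and ⟨x²⟩ separately, then (Δx)² = ⟨x²⟩ − ⟨x⟩².
ψ is even, so ∫ over [−a, a] = 2∫₀ᵃ with ψ = 1 − x/a there: ∫₀ᵃ (1 − x/a)² dx = a/3, ∫₀ᵃ x²(1 − x/a)² dx = a³/30, ∫₀ᵃ x⁴(1 − x/a)² dx = a⁵/105.
Normalization: ∫|ψ|² dx = 3.2400.
⟨x⟩ = 0.0000 and ⟨x²⟩ = 2.3620.
(Δx)² = 2.3620 − (0.0000)² = 2.3620.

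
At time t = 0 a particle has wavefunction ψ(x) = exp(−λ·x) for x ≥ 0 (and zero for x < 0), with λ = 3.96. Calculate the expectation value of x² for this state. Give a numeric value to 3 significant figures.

⟨x²⟩ = ∫ x²·|ψ|² dx / ∫|ψ|² dx (integrals over the domain).
Every integrand reduces to terms xʲ·e^(−2λx) on [0, ∞); use ∫₀^∞ xʲ·e^(−2λx) dx = j!/(2λ)^(j+1).
State is unnormalized: ∫|ψ|² dx = 0.12626, and ∫ψ*·x²·ψ dx = 0.0040258, so ⟨x²⟩ = 0.0040258 / 0.12626.
⟨x²⟩ = 0.031885.

0.0319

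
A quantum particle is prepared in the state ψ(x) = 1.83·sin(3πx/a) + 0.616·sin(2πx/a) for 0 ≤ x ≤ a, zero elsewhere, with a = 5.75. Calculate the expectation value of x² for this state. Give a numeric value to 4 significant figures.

⟨x²⟩ = ∫ x²·|ψ|² dx / ∫|ψ|² dx (integrals over the domain).
On 0 ≤ x ≤ a (j ≠ l): ∫sin²(jπx/a) dx = a/2, ∫sin(jπx/a)·sin(lπx/a) dx = 0; diagonal moments ∫x·sin²(jπx/a) dx = a²/4, ∫x²·sin²(jπx/a) dx = a³·(1/6 − 1/(4j²π²)); cross terms ∫x·sin(jπx/a)·sin(lπx/a) dx = 0 for j + l even and −4jla²/(π²(j² − l²)²) for j + l odd, ∫x²·sin(jπx/a)·sin(lπx/a) dx = (−1)^(j+l)·4jla³/(π²(j² − l²)²); higher powers the same way via product-to-sum and parts.
State is unnormalized: ∫|ψ|² dx = 10.719, and ∫ψ*·x²·ψ dx = 74.193, so ⟨x²⟩ = 74.193 / 10.719.
⟨x²⟩ = 6.9217.

6.922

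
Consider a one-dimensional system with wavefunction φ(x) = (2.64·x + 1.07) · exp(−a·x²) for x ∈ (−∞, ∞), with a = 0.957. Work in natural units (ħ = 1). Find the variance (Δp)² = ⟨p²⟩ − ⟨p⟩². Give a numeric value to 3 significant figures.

Compute ⟨p⟩ and ⟨p²⟩ separately; (Δp)² = ⟨p²⟩ − ⟨p⟩².
Expand each integrand as polynomial × e^(−2ax²) and use ∫x^(2j)·e^(−2ax²) dx = (2j−1)!!/(4a)^j · √(π/(2a)), odd powers → 0; here √(π/(2a)) = 1.2812. Differentiate with the product rule, d/dx e^(−ax²) = −2ax·e^(−ax²).
Normalization: ∫|φ|² dx = 3.7994.
⟨p⟩ = 0.0000 and ⟨p²⟩ = 2.1321.
(Δp)² = 2.1321 − (0.0000)² = 2.1321.

2.13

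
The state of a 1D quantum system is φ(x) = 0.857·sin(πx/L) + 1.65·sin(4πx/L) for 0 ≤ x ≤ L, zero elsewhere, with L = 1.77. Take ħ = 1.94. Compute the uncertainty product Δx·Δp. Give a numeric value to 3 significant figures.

Δx = √(⟨x²⟩−⟨x⟩²), Δp = √(⟨p²⟩−⟨p⟩²).
On 0 ≤ x ≤ L (j ≠ l): ∫sin²(jπx/L) dx = L/2, ∫sin(jπx/L)·sin(lπx/L) dx = 0; diagonal moments ∫x·sin²(jπx/L) dx = L²/4, ∫x²·sin²(jπx/L) dx = L³·(1/6 − 1/(4j²π²)); cross terms ∫x·sin(jπx/L)·sin(lπx/L) dx = 0 for j + l even and −4jlL²/(π²(j² − l²)²) for j + l odd, ∫x²·sin(jπx/L)·sin(lπx/L) dx = (−1)^(j+l)·4jlL³/(π²(j² − l²)²); higher powers the same way via product-to-sum and parts. d²/dx² sin(jπx/L) = −(jπ/L)²·sin(jπx/L); on 0 ≤ x ≤ L, ∫sin²(jπx/L) dx = L/2 and ∫sin(jπx/L)·sin(lπx/L) dx = 0 for j ≠ l, so only diagonal terms survive in ∫|φ|² and ∫φ·φ″; ∫φ·φ′ dx = [φ²/2] between the walls = 0.
Normalization: ∫|φ|² dx = 3.0594.
⟨x⟩ = 0.86413, ⟨x²⟩ = 0.96583 ⇒ Δx = 0.46809.
⟨p⟩ = 0.0000, ⟨p²⟩ = 151.92 ⇒ Δp = 12.326.
Δx·Δp = 5.7695.

5.77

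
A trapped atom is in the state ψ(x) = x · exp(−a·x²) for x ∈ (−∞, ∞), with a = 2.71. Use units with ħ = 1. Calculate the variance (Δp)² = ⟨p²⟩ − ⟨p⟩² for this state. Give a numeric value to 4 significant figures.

8.130

Compute ⟨p⟩ and ⟨p²⟩ separately; (Δp)² = ⟨p²⟩ − ⟨p⟩².
Expand each integrand as polynomial × e^(−2ax²) and use ∫x^(2j)·e^(−2ax²) dx = (2j−1)!!/(4a)^j · √(π/(2a)), odd powers → 0; here √(π/(2a)) = 0.76133. Differentiate with the product rule, d/dx e^(−ax²) = −2ax·e^(−ax²).
Normalization: ∫|ψ|² dx = 0.070234.
⟨p⟩ = 0.0000 and ⟨p²⟩ = 8.1300.
(Δp)² = 8.1300 − (0.0000)² = 8.1300.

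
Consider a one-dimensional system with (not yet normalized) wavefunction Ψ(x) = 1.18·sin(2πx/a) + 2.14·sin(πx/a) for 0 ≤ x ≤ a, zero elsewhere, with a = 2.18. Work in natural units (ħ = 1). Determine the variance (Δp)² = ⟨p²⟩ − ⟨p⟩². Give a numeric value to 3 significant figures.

Compute ⟨p⟩ and ⟨p²⟩ separately; (Δp)² = ⟨p²⟩ − ⟨p⟩².
d²/dx² sin(jπx/a) = −(jπ/a)²·sin(jπx/a); on 0 ≤ x ≤ a, ∫sin²(jπx/a) dx = a/2 and ∫sin(jπx/a)·sin(lπx/a) dx = 0 for j ≠ l, so only diagonal terms survive in ∫|Ψ|² and ∫Ψ·Ψ″; ∫Ψ·Ψ′ dx = [Ψ²/2] between the walls = 0.
Normalization: ∫|Ψ|² dx = 6.5095.
⟨p⟩ = 0.0000 and ⟨p²⟩ = 3.5294.
(Δp)² = 3.5294 − (0.0000)² = 3.5294.

3.53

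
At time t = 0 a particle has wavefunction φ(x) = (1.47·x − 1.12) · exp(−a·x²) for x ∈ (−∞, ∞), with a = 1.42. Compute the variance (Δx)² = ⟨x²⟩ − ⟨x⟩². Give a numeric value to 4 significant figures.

0.1323

Compute ⟨x⟩ and ⟨x²⟩ separately, then (Δx)² = ⟨x²⟩ − ⟨x⟩².
Expand each integrand as polynomial × e^(−2ax²) and use ∫x^(2j)·e^(−2ax²) dx = (2j−1)!!/(4a)^j · √(π/(2a)), odd powers → 0; here √(π/(2a)) = 1.0518.
Normalization: ∫|φ|² dx = 1.7195.
⟨x⟩ = -0.35460 and ⟨x²⟩ = 0.25800.
(Δx)² = 0.25800 − (-0.35460)² = 0.13225.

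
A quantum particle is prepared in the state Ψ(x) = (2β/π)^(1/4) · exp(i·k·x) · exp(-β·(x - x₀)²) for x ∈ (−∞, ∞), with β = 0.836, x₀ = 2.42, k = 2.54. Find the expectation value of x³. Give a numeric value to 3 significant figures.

⟨x³⟩ = ∫ x³·|Ψ|² dx (integrals over the domain).
Gaussian moments (u = x − x₀): ∫u^(2j)·e^(−2βu²) du = (2j−1)!!/(4β)^j · √(π/(2β)), odd powers integrate to 0; here √(π/(2β)) = 1.3707.
⟨x³⟩ = 16.344.

16.3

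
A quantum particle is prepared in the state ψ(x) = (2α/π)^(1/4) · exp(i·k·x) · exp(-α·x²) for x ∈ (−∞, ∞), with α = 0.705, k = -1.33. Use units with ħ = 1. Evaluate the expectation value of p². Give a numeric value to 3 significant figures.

p² ψ = −ħ² d²ψ/dx²; ⟨p²⟩ = −ħ² ∫ ψ*·ψ'' dx.
Gaussian moments: ∫x^(2j)·e^(−2αx²) dx = (2j−1)!!/(4α)^j · √(π/(2α)), odd powers integrate to 0; here √(π/(2α)) = 1.4927. Derivatives: ψ′ = (ik − 2αx)·ψ, ψ″ = ((ik − 2αx)² − 2α)·ψ; the odd-in-x pieces drop out.
⟨p²⟩ = 2.4739.

2.47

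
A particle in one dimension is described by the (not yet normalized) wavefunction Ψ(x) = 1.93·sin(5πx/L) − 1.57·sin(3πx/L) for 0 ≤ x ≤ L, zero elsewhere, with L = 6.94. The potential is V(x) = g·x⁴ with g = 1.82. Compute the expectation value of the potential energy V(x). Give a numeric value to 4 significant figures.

⟨V⟩ = ∫ V(x)·|Ψ|² dx / ∫|Ψ|² dx.
On 0 ≤ x ≤ L (j ≠ l): ∫sin²(jπx/L) dx = L/2, ∫sin(jπx/L)·sin(lπx/L) dx = 0; diagonal moments ∫x·sin²(jπx/L) dx = L²/4, ∫x²·sin²(jπx/L) dx = L³·(1/6 − 1/(4j²π²)); cross terms ∫x·sin(jπx/L)·sin(lπx/L) dx = 0 for j + l even and −4jlL²/(π²(j² − l²)²) for j + l odd, ∫x²·sin(jπx/L)·sin(lπx/L) dx = (−1)^(j+l)·4jlL³/(π²(j² − l²)²); higher powers the same way via product-to-sum and parts.
State is unnormalized: ∫|Ψ|² dx = 21.479, and ∫Ψ*·V(x)·Ψ dx = 10445., so ⟨V⟩ = 10445. / 21.479.
⟨V⟩ = 486.31.

486.3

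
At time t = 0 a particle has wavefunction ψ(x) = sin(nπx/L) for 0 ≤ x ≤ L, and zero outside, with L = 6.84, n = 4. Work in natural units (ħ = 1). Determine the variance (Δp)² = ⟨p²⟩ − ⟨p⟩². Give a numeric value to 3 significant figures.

3.38

Compute ⟨p⟩ and ⟨p²⟩ separately; (Δp)² = ⟨p²⟩ − ⟨p⟩².
d/dx sin(nπx/L) = (nπ/L)·cos(nπx/L) and d²/dx² sin(nπx/L) = −(nπ/L)²·sin(nπx/L); on 0 ≤ x ≤ L, ∫sin²(nπx/L) dx = L/2 and ∫sin(nπx/L)·cos(nπx/L) dx = 0.
Normalization: ∫|ψ|² dx = 3.4200.
⟨p⟩ = 0.0000 and ⟨p²⟩ = 3.3753.
(Δp)² = 3.3753 − (0.0000)² = 3.3753.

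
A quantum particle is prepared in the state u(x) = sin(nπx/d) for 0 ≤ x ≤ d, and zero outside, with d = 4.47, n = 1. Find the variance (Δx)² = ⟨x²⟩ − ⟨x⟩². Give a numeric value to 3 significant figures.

0.653

Compute ⟨x⟩ and ⟨x²⟩ separately, then (Δx)² = ⟨x²⟩ − ⟨x⟩².
With sin²θ = (1 − cos2θ)/2 on 0 ≤ x ≤ d: ∫sin²(nπx/d) dx = d/2, ∫x·sin²(nπx/d) dx = d²/4, ∫x²·sin²(nπx/d) dx = d³·(1/6 − 1/(4n²π²)); higher powers xᵏ the same way, integrating xᵏ·cos(2nπx/d) by parts.
Normalization: ∫|u|² dx = 2.2350.
⟨x⟩ = 2.2350 and ⟨x²⟩ = 5.6481.
(Δx)² = 5.6481 − (2.2350)² = 0.65283.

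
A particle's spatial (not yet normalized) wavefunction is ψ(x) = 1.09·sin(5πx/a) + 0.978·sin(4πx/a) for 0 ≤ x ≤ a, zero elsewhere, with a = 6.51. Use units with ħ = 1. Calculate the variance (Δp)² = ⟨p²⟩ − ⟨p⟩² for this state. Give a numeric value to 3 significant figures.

4.89

Compute ⟨p⟩ and ⟨p²⟩ separately; (Δp)² = ⟨p²⟩ − ⟨p⟩².
d²/dx² sin(jπx/a) = −(jπ/a)²·sin(jπx/a); on 0 ≤ x ≤ a, ∫sin²(jπx/a) dx = a/2 and ∫sin(jπx/a)·sin(lπx/a) dx = 0 for j ≠ l, so only diagonal terms survive in ∫|ψ|² and ∫ψ·ψ″; ∫ψ·ψ′ dx = [ψ²/2] between the walls = 0.
Normalization: ∫|ψ|² dx = 6.9806.
⟨p⟩ = 0.0000 and ⟨p²⟩ = 4.8873.
(Δp)² = 4.8873 − (0.0000)² = 4.8873.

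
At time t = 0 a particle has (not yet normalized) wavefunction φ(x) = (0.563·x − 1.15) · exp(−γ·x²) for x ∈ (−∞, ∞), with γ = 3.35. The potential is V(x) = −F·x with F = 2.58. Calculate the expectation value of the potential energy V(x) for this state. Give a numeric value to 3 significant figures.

0.185

⟨V⟩ = ∫ V(x)·|φ|² dx / ∫|φ|² dx.
Expand each integrand as polynomial × e^(−2γx²) and use ∫x^(2j)·e^(−2γx²) dx = (2j−1)!!/(4γ)^j · √(π/(2γ)), odd powers → 0; here √(π/(2γ)) = 0.68476.
State is unnormalized: ∫|φ|² dx = 0.92179, and ∫φ*·V(x)·φ dx = 0.17072, so ⟨V⟩ = 0.17072 / 0.92179.
⟨V⟩ = 0.18521.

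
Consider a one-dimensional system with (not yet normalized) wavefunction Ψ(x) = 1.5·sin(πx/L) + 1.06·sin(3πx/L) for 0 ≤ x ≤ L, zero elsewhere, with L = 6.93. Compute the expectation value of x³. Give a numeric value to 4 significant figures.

⟨x³⟩ = ∫ x³·|Ψ|² dx / ∫|Ψ|² dx (integrals over the domain).
On 0 ≤ x ≤ L (j ≠ l): ∫sin²(jπx/L) dx = L/2, ∫sin(jπx/L)·sin(lπx/L) dx = 0; diagonal moments ∫x·sin²(jπx/L) dx = L²/4, ∫x²·sin²(jπx/L) dx = L³·(1/6 − 1/(4j²π²)); cross terms ∫x·sin(jπx/L)·sin(lπx/L) dx = 0 for j + l even and −4jlL²/(π²(j² − l²)²) for j + l odd, ∫x²·sin(jπx/L)·sin(lπx/L) dx = (−1)^(j+l)·4jlL³/(π²(j² − l²)²); higher powers the same way via product-to-sum and parts.
State is unnormalized: ∫|Ψ|² dx = 11.690, and ∫Ψ*·x³·Ψ dx = 973.50, so ⟨x³⟩ = 973.50 / 11.690.
⟨x³⟩ = 83.279.

83.28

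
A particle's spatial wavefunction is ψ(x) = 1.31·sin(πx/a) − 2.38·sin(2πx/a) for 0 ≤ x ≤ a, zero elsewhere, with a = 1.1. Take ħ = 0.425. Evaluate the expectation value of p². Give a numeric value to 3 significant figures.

p² ψ = −ħ² d²ψ/dx²; ⟨p²⟩ = −ħ² ∫ ψ*·ψ'' dx / ∫|ψ|² dx.
d²/dx² sin(jπx/a) = −(jπ/a)²·sin(jπx/a); on 0 ≤ x ≤ a, ∫sin²(jπx/a) dx = a/2 and ∫sin(jπx/a)·sin(lπx/a) dx = 0 for j ≠ l, so only diagonal terms survive in ∫|ψ|² and ∫ψ·ψ″; ∫ψ·ψ′ dx = [ψ²/2] between the walls = 0.
State is unnormalized: ∫|ψ|² dx = 4.0593, and ∫ψ*·(−ħ² ψ'') dx = 19.750, so ⟨p²⟩ = 19.750 / 4.0593.
⟨p²⟩ = 4.8655.

4.87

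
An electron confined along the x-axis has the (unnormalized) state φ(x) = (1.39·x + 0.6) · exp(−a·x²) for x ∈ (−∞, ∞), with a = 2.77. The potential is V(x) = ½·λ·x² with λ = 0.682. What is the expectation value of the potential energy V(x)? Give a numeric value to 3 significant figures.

0.0509

⟨V⟩ = ∫ V(x)·|φ|² dx / ∫|φ|² dx.
Expand each integrand as polynomial × e^(−2ax²) and use ∫x^(2j)·e^(−2ax²) dx = (2j−1)!!/(4a)^j · √(π/(2a)), odd powers → 0; here √(π/(2a)) = 0.75304.
State is unnormalized: ∫|φ|² dx = 0.40241, and ∫φ*·V(x)·φ dx = 0.020467, so ⟨V⟩ = 0.020467 / 0.40241.
⟨V⟩ = 0.050862.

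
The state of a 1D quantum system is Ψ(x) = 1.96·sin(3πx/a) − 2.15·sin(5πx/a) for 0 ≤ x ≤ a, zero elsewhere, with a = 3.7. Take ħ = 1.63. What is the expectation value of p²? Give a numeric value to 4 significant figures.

33.98

p² Ψ = −ħ² d²Ψ/dx²; ⟨p²⟩ = −ħ² ∫ Ψ*·Ψ'' dx / ∫|Ψ|² dx.
d²/dx² sin(jπx/a) = −(jπ/a)²·sin(jπx/a); on 0 ≤ x ≤ a, ∫sin²(jπx/a) dx = a/2 and ∫sin(jπx/a)·sin(lπx/a) dx = 0 for j ≠ l, so only diagonal terms survive in ∫|Ψ|² and ∫Ψ·Ψ″; ∫Ψ·Ψ′ dx = [Ψ²/2] between the walls = 0.
State is unnormalized: ∫|Ψ|² dx = 15.659, and ∫Ψ*·(−ħ² Ψ'') dx = 532.02, so ⟨p²⟩ = 532.02 / 15.659.
⟨p²⟩ = 33.976.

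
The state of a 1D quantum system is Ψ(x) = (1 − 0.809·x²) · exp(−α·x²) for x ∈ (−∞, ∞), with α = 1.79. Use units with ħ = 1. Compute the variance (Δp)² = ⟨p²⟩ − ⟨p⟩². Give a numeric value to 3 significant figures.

Compute ⟨p⟩ and ⟨p²⟩ separately; (Δp)² = ⟨p²⟩ − ⟨p⟩².
Expand each integrand as polynomial × e^(−2αx²) and use ∫x^(2j)·e^(−2αx²) dx = (2j−1)!!/(4α)^j · √(π/(2α)), odd powers → 0; here √(π/(2α)) = 0.93677. Differentiate with the product rule, d/dx e^(−αx²) = −2αx·e^(−αx²).
Normalization: ∫|Ψ|² dx = 0.76096.
⟨p⟩ = 0.0000 and ⟨p²⟩ = 2.8984.
(Δp)² = 2.8984 − (0.0000)² = 2.8984.

2.90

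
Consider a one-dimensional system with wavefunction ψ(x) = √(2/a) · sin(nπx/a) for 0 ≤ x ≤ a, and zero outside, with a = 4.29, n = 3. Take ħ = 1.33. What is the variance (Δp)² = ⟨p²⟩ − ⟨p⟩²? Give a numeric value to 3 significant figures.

Compute ⟨p⟩ and ⟨p²⟩ separately; (Δp)² = ⟨p²⟩ − ⟨p⟩².
d/dx sin(nπx/a) = (nπ/a)·cos(nπx/a) and d²/dx² sin(nπx/a) = −(nπ/a)²·sin(nπx/a); on 0 ≤ x ≤ a, ∫sin²(nπx/a) dx = a/2 and ∫sin(nπx/a)·cos(nπx/a) dx = 0.
⟨p⟩ = 0.0000 and ⟨p²⟩ = 8.5375.
(Δp)² = 8.5375 − (0.0000)² = 8.5375.

8.54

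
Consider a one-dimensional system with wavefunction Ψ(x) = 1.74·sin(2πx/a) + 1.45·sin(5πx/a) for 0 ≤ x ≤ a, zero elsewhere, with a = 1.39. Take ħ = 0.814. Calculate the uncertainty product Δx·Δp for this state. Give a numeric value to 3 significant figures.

2.48

Δx = √(⟨x²⟩−⟨x⟩²), Δp = √(⟨p²⟩−⟨p⟩²).
On 0 ≤ x ≤ a (j ≠ l): ∫sin²(jπx/a) dx = a/2, ∫sin(jπx/a)·sin(lπx/a) dx = 0; diagonal moments ∫x·sin²(jπx/a) dx = a²/4, ∫x²·sin²(jπx/a) dx = a³·(1/6 − 1/(4j²π²)); cross terms ∫x·sin(jπx/a)·sin(lπx/a) dx = 0 for j + l even and −4jla²/(π²(j² − l²)²) for j + l odd, ∫x²·sin(jπx/a)·sin(lπx/a) dx = (−1)^(j+l)·4jla³/(π²(j² − l²)²); higher powers the same way via product-to-sum and parts. d²/dx² sin(jπx/a) = −(jπ/a)²·sin(jπx/a); on 0 ≤ x ≤ a, ∫sin²(jπx/a) dx = a/2 and ∫sin(jπx/a)·sin(lπx/a) dx = 0 for j ≠ l, so only diagonal terms survive in ∫|Ψ|² and ∫Ψ·Ψ″; ∫Ψ·Ψ′ dx = [Ψ²/2] between the walls = 0.
Normalization: ∫|Ψ|² dx = 3.5654.
⟨x⟩ = 0.66987, ⟨x²⟩ = 0.59306 ⇒ Δx = 0.37991.
⟨p⟩ = 0.0000, ⟨p²⟩ = 42.669 ⇒ Δp = 6.5322.
Δx·Δp = 2.4816.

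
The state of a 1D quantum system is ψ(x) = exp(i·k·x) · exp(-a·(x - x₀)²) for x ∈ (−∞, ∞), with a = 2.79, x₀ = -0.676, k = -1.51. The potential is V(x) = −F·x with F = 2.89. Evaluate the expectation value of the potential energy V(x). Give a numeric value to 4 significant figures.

1.954

⟨V⟩ = ∫ V(x)·|ψ|² dx / ∫|ψ|² dx.
Gaussian moments (u = x − x₀): ∫u^(2j)·e^(−2au²) du = (2j−1)!!/(4a)^j · √(π/(2a)), odd powers integrate to 0; here √(π/(2a)) = 0.75034.
State is unnormalized: ∫|ψ|² dx = 0.75034, and ∫ψ*·V(x)·ψ dx = 1.4659, so ⟨V⟩ = 1.4659 / 0.75034.
⟨V⟩ = 1.9536.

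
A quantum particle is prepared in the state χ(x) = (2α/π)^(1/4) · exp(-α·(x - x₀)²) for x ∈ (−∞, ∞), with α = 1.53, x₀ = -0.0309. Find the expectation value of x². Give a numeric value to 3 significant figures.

0.164

⟨x²⟩ = ∫ x²·|χ|² dx (integrals over the domain).
Gaussian moments (u = x − x₀): ∫u^(2j)·e^(−2αu²) du = (2j−1)!!/(4α)^j · √(π/(2α)), odd powers integrate to 0; here √(π/(2α)) = 1.0132.
⟨x²⟩ = 0.16435.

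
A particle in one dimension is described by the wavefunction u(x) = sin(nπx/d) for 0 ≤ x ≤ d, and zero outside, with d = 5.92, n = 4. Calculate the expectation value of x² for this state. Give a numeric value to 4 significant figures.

11.57

⟨x²⟩ = ∫ x²·|u|² dx / ∫|u|² dx (integrals over the domain).
With sin²θ = (1 − cos2θ)/2 on 0 ≤ x ≤ d: ∫sin²(nπx/d) dx = d/2, ∫x·sin²(nπx/d) dx = d²/4, ∫x²·sin²(nπx/d) dx = d³·(1/6 − 1/(4n²π²)); higher powers xᵏ the same way, integrating xᵏ·cos(2nπx/d) by parts.
State is unnormalized: ∫|u|² dx = 2.9600, and ∫u*·x²·u dx = 34.251, so ⟨x²⟩ = 34.251 / 2.9600.
⟨x²⟩ = 11.571.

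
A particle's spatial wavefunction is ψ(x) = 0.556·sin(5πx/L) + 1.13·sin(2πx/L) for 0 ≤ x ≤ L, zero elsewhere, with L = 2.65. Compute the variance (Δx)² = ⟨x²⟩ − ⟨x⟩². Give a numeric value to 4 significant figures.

Compute ⟨x⟩ and ⟨x²⟩ separately, then (Δx)² = ⟨x²⟩ − ⟨x⟩².
On 0 ≤ x ≤ L (j ≠ l): ∫sin²(jπx/L) dx = L/2, ∫sin(jπx/L)·sin(lπx/L) dx = 0; diagonal moments ∫x·sin²(jπx/L) dx = L²/4, ∫x²·sin²(jπx/L) dx = L³·(1/6 − 1/(4j²π²)); cross terms ∫x·sin(jπx/L)·sin(lπx/L) dx = 0 for j + l even and −4jlL²/(π²(j² − l²)²) for j + l odd, ∫x²·sin(jπx/L)·sin(lπx/L) dx = (−1)^(j+l)·4jlL³/(π²(j² − l²)²); higher powers the same way via product-to-sum and parts.
Normalization: ∫|ψ|² dx = 2.1015.
⟨x⟩ = 1.2864 and ⟨x²⟩ = 2.1642.
(Δx)² = 2.1642 − (1.2864)² = 0.50934.

0.5093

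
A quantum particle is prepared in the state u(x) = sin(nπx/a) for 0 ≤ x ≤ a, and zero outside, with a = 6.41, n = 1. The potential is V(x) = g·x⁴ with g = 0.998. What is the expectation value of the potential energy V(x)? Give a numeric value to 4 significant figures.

192.2

⟨V⟩ = ∫ V(x)·|u|² dx / ∫|u|² dx.
With sin²θ = (1 − cos2θ)/2 on 0 ≤ x ≤ a: ∫sin²(nπx/a) dx = a/2, ∫x·sin²(nπx/a) dx = a²/4, ∫x²·sin²(nπx/a) dx = a³·(1/6 − 1/(4n²π²)); higher powers xᵏ the same way, integrating xᵏ·cos(2nπx/a) by parts.
State is unnormalized: ∫|u|² dx = 3.2050, and ∫u*·V(x)·u dx = 616.02, so ⟨V⟩ = 616.02 / 3.2050.
⟨V⟩ = 192.20.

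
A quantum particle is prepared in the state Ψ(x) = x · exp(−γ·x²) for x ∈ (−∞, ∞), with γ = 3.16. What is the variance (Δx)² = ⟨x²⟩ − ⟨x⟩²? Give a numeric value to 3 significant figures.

0.237

Compute ⟨x⟩ and ⟨x²⟩ separately, then (Δx)² = ⟨x²⟩ − ⟨x⟩².
Expand each integrand as polynomial × e^(−2γx²) and use ∫x^(2j)·e^(−2γx²) dx = (2j−1)!!/(4γ)^j · √(π/(2γ)), odd powers → 0; here √(π/(2γ)) = 0.70504.
Normalization: ∫|Ψ|² dx = 0.055779.
⟨x⟩ = 0.0000 and ⟨x²⟩ = 0.23734.
(Δx)² = 0.23734 − (0.0000)² = 0.23734.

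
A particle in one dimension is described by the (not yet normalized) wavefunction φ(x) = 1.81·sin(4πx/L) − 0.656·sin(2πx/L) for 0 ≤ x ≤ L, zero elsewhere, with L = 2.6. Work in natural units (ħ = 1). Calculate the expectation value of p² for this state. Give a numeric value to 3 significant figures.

p² φ = −ħ² d²φ/dx²; ⟨p²⟩ = −ħ² ∫ φ*·φ'' dx / ∫|φ|² dx.
d²/dx² sin(jπx/L) = −(jπ/L)²·sin(jπx/L); on 0 ≤ x ≤ L, ∫sin²(jπx/L) dx = L/2 and ∫sin(jπx/L)·sin(lπx/L) dx = 0 for j ≠ l, so only diagonal terms survive in ∫|φ|² and ∫φ·φ″; ∫φ·φ′ dx = [φ²/2] between the walls = 0.
State is unnormalized: ∫|φ|² dx = 4.8184, and ∫φ*·(−ħ² φ'') dx = 102.76, so ⟨p²⟩ = 102.76 / 4.8184.
⟨p²⟩ = 21.326.

21.3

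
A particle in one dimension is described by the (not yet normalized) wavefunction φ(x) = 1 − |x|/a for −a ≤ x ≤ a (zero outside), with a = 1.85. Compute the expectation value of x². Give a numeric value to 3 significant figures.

⟨x²⟩ = ∫ x²·|φ|² dx / ∫|φ|² dx (integrals over the domain).
φ is even, so ∫ over [−a, a] = 2∫₀ᵃ with φ = 1 − x/a there: ∫₀ᵃ (1 − x/a)² dx = a/3, ∫₀ᵃ x²(1 − x/a)² dx = a³/30, ∫₀ᵃ x⁴(1 − x/a)² dx = a⁵/105.
State is unnormalized: ∫|φ|² dx = 1.2333, and ∫φ*·x²·φ dx = 0.42211, so ⟨x²⟩ = 0.42211 / 1.2333.
⟨x²⟩ = 0.34225.

0.342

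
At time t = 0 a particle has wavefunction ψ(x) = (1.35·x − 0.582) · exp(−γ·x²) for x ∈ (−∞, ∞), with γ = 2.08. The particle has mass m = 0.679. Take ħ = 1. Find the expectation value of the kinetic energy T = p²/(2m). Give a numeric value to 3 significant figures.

T = −(ħ²/2m) d²/dx², so ⟨T⟩ = −(ħ²/2m) ∫ ψ*·ψ'' dx / ∫|ψ|² dx; with m = 0.679.
Expand each integrand as polynomial × e^(−2γx²) and use ∫x^(2j)·e^(−2γx²) dx = (2j−1)!!/(4γ)^j · √(π/(2γ)), odd powers → 0; here √(π/(2γ)) = 0.86902. Differentiate with the product rule, d/dx e^(−γx²) = −2γx·e^(−γx²).
State is unnormalized: ∫|ψ|² dx = 0.48472, and ∫ψ*·(−ħ²/2m · ψ'') dx = 1.3256, so ⟨T⟩ = 1.3256 / 0.48472.
⟨T⟩ = 2.7347.

2.73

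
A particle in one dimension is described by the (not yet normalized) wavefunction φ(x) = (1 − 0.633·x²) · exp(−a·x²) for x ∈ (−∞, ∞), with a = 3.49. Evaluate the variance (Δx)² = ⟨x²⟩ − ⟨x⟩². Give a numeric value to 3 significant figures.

Compute ⟨x⟩ and ⟨x²⟩ separately, then (Δx)² = ⟨x²⟩ − ⟨x⟩².
Expand each integrand as polynomial × e^(−2ax²) and use ∫x^(2j)·e^(−2ax²) dx = (2j−1)!!/(4a)^j · √(π/(2a)), odd powers → 0; here √(π/(2a)) = 0.67088.
Normalization: ∫|φ|² dx = 0.61418.
⟨x⟩ = 0.0000 and ⟨x²⟩ = 0.059372.
(Δx)² = 0.059372 − (0.0000)² = 0.059372.

0.0594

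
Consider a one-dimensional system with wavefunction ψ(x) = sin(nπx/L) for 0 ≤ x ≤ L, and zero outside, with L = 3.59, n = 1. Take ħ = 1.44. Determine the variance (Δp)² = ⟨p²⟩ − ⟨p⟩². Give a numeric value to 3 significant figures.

1.59

Compute ⟨p⟩ and ⟨p²⟩ separately; (Δp)² = ⟨p²⟩ − ⟨p⟩².
d/dx sin(nπx/L) = (nπ/L)·cos(nπx/L) and d²/dx² sin(nπx/L) = −(nπ/L)²·sin(nπx/L); on 0 ≤ x ≤ L, ∫sin²(nπx/L) dx = L/2 and ∫sin(nπx/L)·cos(nπx/L) dx = 0.
Normalization: ∫|ψ|² dx = 1.7950.
⟨p⟩ = 0.0000 and ⟨p²⟩ = 1.5879.
(Δp)² = 1.5879 − (0.0000)² = 1.5879.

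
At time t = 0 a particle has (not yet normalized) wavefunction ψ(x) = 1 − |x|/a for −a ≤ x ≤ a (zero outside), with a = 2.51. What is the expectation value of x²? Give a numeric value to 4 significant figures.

⟨x²⟩ = ∫ x²·|ψ|² dx / ∫|ψ|² dx (integrals over the domain).
ψ is even, so ∫ over [−a, a] = 2∫₀ᵃ with ψ = 1 − x/a there: ∫₀ᵃ (1 − x/a)² dx = a/3, ∫₀ᵃ x²(1 − x/a)² dx = a³/30, ∫₀ᵃ x⁴(1 − x/a)² dx = a⁵/105.
State is unnormalized: ∫|ψ|² dx = 1.6733, and ∫ψ*·x²·ψ dx = 1.0542, so ⟨x²⟩ = 1.0542 / 1.6733.
⟨x²⟩ = 0.63001.

0.6300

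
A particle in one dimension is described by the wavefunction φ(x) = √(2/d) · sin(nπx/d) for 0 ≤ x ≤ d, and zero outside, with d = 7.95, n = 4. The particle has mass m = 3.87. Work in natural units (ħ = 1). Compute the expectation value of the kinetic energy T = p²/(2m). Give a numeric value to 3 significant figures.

0.323

T = −(ħ²/2m) d²/dx², so ⟨T⟩ = −(ħ²/2m) ∫ φ*·φ'' dx; with m = 3.87.
d/dx sin(nπx/d) = (nπ/d)·cos(nπx/d) and d²/dx² sin(nπx/d) = −(nπ/d)²·sin(nπx/d); on 0 ≤ x ≤ d, ∫sin²(nπx/d) dx = d/2 and ∫sin(nπx/d)·cos(nπx/d) dx = 0.
⟨T⟩ = 0.32281.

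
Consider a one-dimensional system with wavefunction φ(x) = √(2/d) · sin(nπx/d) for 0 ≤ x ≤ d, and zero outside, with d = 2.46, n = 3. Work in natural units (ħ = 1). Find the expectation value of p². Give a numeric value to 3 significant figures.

p² φ = −ħ² d²φ/dx²; ⟨p²⟩ = −ħ² ∫ φ*·φ'' dx.
d/dx sin(nπx/d) = (nπ/d)·cos(nπx/d) and d²/dx² sin(nπx/d) = −(nπ/d)²·sin(nπx/d); on 0 ≤ x ≤ d, ∫sin²(nπx/d) dx = d/2 and ∫sin(nπx/d)·cos(nπx/d) dx = 0.
⟨p²⟩ = 14.678.

14.7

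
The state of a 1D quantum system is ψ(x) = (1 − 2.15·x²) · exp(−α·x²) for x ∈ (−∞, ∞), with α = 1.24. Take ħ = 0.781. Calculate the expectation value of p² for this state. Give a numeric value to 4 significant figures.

p² ψ = −ħ² d²ψ/dx²; ⟨p²⟩ = −ħ² ∫ ψ*·ψ'' dx / ∫|ψ|² dx.
Expand each integrand as polynomial × e^(−2αx²) and use ∫x^(2j)·e^(−2αx²) dx = (2j−1)!!/(4α)^j · √(π/(2α)), odd powers → 0; here √(π/(2α)) = 1.1255. Differentiate with the product rule, d/dx e^(−αx²) = −2αx·e^(−αx²).
State is unnormalized: ∫|ψ|² dx = 0.78420, and ∫ψ*·(−ħ² ψ'') dx = 2.7089, so ⟨p²⟩ = 2.7089 / 0.78420.
⟨p²⟩ = 3.4544.

3.454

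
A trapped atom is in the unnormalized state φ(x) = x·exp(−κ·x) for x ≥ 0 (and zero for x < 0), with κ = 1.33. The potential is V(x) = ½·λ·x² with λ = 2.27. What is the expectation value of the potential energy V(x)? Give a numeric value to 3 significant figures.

⟨V⟩ = ∫ V(x)·|φ|² dx / ∫|φ|² dx.
Every integrand reduces to terms xʲ·e^(−2κx) on [0, ∞); use ∫₀^∞ xʲ·e^(−2κx) dx = j!/(2κ)^(j+1).
State is unnormalized: ∫|φ|² dx = 0.10626, and ∫φ*·V(x)·φ dx = 0.20455, so ⟨V⟩ = 0.20455 / 0.10626.
⟨V⟩ = 1.9249.

1.92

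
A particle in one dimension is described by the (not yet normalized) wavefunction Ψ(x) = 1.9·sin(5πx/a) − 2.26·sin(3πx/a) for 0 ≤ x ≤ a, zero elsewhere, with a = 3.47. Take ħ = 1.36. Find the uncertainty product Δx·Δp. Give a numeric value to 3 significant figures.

Δx = √(⟨x²⟩−⟨x⟩²), Δp = √(⟨p²⟩−⟨p⟩²).
On 0 ≤ x ≤ a (j ≠ l): ∫sin²(jπx/a) dx = a/2, ∫sin(jπx/a)·sin(lπx/a) dx = 0; diagonal moments ∫x·sin²(jπx/a) dx = a²/4, ∫x²·sin²(jπx/a) dx = a³·(1/6 − 1/(4j²π²)); cross terms ∫x·sin(jπx/a)·sin(lπx/a) dx = 0 for j + l even and −4jla²/(π²(j² − l²)²) for j + l odd, ∫x²·sin(jπx/a)·sin(lπx/a) dx = (−1)^(j+l)·4jla³/(π²(j² − l²)²); higher powers the same way via product-to-sum and parts. d²/dx² sin(jπx/a) = −(jπ/a)²·sin(jπx/a); on 0 ≤ x ≤ a, ∫sin²(jπx/a) dx = a/2 and ∫sin(jπx/a)·sin(lπx/a) dx = 0 for j ≠ l, so only diagonal terms survive in ∫|Ψ|² and ∫Ψ·Ψ″; ∫Ψ·Ψ′ dx = [Ψ²/2] between the walls = 0.
Normalization: ∫|Ψ|² dx = 15.125.
⟨x⟩ = 1.7350, ⟨x²⟩ = 3.4004 ⇒ Δx = 0.62468.
⟨p⟩ = 0.0000, ⟨p²⟩ = 23.690 ⇒ Δp = 4.8672.
Δx·Δp = 3.0404.

3.04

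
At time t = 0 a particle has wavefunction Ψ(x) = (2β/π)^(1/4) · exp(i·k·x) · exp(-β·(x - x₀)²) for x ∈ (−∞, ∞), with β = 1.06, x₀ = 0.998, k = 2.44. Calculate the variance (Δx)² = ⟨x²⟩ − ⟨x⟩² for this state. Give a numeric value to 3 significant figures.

Compute ⟨x⟩ and ⟨x²⟩ separately, then (Δx)² = ⟨x²⟩ − ⟨x⟩².
Gaussian moments (u = x − x₀): ∫u^(2j)·e^(−2βu²) du = (2j−1)!!/(4β)^j · √(π/(2β)), odd powers integrate to 0; here √(π/(2β)) = 1.2173.
⟨x⟩ = 0.99800 and ⟨x²⟩ = 1.2319.
(Δx)² = 1.2319 − (0.99800)² = 0.23585.

0.236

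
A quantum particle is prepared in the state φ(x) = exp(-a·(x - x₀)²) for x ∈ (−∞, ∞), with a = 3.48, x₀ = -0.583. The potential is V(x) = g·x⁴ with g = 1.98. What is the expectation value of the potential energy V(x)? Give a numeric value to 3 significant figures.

⟨V⟩ = ∫ V(x)·|φ|² dx / ∫|φ|² dx.
Gaussian moments (u = x − x₀): ∫u^(2j)·e^(−2au²) du = (2j−1)!!/(4a)^j · √(π/(2a)), odd powers integrate to 0; here √(π/(2a)) = 0.67185.
State is unnormalized: ∫|φ|² dx = 0.67185, and ∫φ*·V(x)·φ dx = 0.36916, so ⟨V⟩ = 0.36916 / 0.67185.
⟨V⟩ = 0.54947.

0.549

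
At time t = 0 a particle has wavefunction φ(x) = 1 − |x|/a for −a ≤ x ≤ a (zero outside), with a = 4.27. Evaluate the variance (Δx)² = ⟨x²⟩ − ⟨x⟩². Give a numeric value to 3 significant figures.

1.82

Compute ⟨x⟩ and ⟨x²⟩ separately, then (Δx)² = ⟨x²⟩ − ⟨x⟩².
φ is even, so ∫ over [−a, a] = 2∫₀ᵃ with φ = 1 − x/a there: ∫₀ᵃ (1 − x/a)² dx = a/3, ∫₀ᵃ x²(1 − x/a)² dx = a³/30, ∫₀ᵃ x⁴(1 − x/a)² dx = a⁵/105.
Normalization: ∫|φ|² dx = 2.8467.
⟨x⟩ = 0.0000 and ⟨x²⟩ = 1.8233.
(Δx)² = 1.8233 − (0.0000)² = 1.8233.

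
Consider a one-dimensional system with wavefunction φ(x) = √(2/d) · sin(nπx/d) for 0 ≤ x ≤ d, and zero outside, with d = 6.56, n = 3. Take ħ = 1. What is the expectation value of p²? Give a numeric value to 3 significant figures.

p² φ = −ħ² d²φ/dx²; ⟨p²⟩ = −ħ² ∫ φ*·φ'' dx.
d/dx sin(nπx/d) = (nπ/d)·cos(nπx/d) and d²/dx² sin(nπx/d) = −(nπ/d)²·sin(nπx/d); on 0 ≤ x ≤ d, ∫sin²(nπx/d) dx = d/2 and ∫sin(nπx/d)·cos(nπx/d) dx = 0.
⟨p²⟩ = 2.0641.

2.06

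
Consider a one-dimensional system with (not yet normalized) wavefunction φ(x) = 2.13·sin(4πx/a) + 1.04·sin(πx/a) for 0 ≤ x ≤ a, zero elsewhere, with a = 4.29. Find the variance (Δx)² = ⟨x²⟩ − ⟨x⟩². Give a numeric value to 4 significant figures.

1.305

Compute ⟨x⟩ and ⟨x²⟩ separately, then (Δx)² = ⟨x²⟩ − ⟨x⟩².
On 0 ≤ x ≤ a (j ≠ l): ∫sin²(jπx/a) dx = a/2, ∫sin(jπx/a)·sin(lπx/a) dx = 0; diagonal moments ∫x·sin²(jπx/a) dx = a²/4, ∫x²·sin²(jπx/a) dx = a³·(1/6 − 1/(4j²π²)); cross terms ∫x·sin(jπx/a)·sin(lπx/a) dx = 0 for j + l even and −4jla²/(π²(j² − l²)²) for j + l odd, ∫x²·sin(jπx/a)·sin(lπx/a) dx = (−1)^(j+l)·4jla³/(π²(j² − l²)²); higher powers the same way via product-to-sum and parts.
Normalization: ∫|φ|² dx = 12.052.
⟨x⟩ = 2.0963 and ⟨x²⟩ = 5.6990.
(Δx)² = 5.6990 − (2.0963)² = 1.3048.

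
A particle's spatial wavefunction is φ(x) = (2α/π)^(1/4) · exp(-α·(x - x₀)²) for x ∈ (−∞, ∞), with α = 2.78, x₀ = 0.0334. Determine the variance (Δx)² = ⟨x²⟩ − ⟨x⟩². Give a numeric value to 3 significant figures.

Compute ⟨x⟩ and ⟨x²⟩ separately, then (Δx)² = ⟨x²⟩ − ⟨x⟩².
Gaussian moments (u = x − x₀): ∫u^(2j)·e^(−2αu²) du = (2j−1)!!/(4α)^j · √(π/(2α)), odd powers integrate to 0; here √(π/(2α)) = 0.75169.
⟨x⟩ = 0.033400 and ⟨x²⟩ = 0.091044.
(Δx)² = 0.091044 − (0.033400)² = 0.089928.

0.0899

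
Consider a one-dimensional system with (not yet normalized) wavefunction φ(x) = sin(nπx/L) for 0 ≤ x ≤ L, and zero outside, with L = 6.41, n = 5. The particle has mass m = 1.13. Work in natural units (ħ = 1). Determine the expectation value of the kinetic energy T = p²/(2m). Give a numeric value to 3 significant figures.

T = −(ħ²/2m) d²/dx², so ⟨T⟩ = −(ħ²/2m) ∫ φ*·φ'' dx / ∫|φ|² dx; with m = 1.13.
d/dx sin(nπx/L) = (nπ/L)·cos(nπx/L) and d²/dx² sin(nπx/L) = −(nπ/L)²·sin(nπx/L); on 0 ≤ x ≤ L, ∫sin²(nπx/L) dx = L/2 and ∫sin(nπx/L)·cos(nπx/L) dx = 0.
State is unnormalized: ∫|φ|² dx = 3.2050, and ∫φ*·(−ħ²/2m · φ'') dx = 8.5161, so ⟨T⟩ = 8.5161 / 3.2050.
⟨T⟩ = 2.6571.

2.66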